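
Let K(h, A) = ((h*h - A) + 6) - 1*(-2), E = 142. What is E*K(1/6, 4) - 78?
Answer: 8891/18 ≈ 493.94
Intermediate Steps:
K(h, A) = 8 + h² - A (K(h, A) = ((h² - A) + 6) + 2 = (6 + h² - A) + 2 = 8 + h² - A)
E*K(1/6, 4) - 78 = 142*(8 + (1/6)² - 1*4) - 78 = 142*(8 + (⅙)² - 4) - 78 = 142*(8 + 1/36 - 4) - 78 = 142*(145/36) - 78 = 10295/18 - 78 = 8891/18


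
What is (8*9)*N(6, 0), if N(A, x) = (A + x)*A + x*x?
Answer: 2592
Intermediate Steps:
N(A, x) = x**2 + A*(A + x) (N(A, x) = A*(A + x) + x**2 = x**2 + A*(A + x))
(8*9)*N(6, 0) = (8*9)*(6**2 + 0**2 + 6*0) = 72*(36 + 0 + 0) = 72*36 = 2592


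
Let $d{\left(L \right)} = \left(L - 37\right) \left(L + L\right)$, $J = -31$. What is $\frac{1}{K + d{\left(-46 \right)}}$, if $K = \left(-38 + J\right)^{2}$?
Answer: $\frac{1}{12397} \approx 8.0665 \cdot 10^{-5}$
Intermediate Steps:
$K = 4761$ ($K = \left(-38 - 31\right)^{2} = \left(-69\right)^{2} = 4761$)
$d{\left(L \right)} = 2 L \left(-37 + L\right)$ ($d{\left(L \right)} = \left(-37 + L\right) 2 L = 2 L \left(-37 + L\right)$)
$\frac{1}{K + d{\left(-46 \right)}} = \frac{1}{4761 + 2 \left(-46\right) \left(-37 - 46\right)} = \frac{1}{4761 + 2 \left(-46\right) \left(-83\right)} = \frac{1}{4761 + 7636} = \frac{1}{12397}$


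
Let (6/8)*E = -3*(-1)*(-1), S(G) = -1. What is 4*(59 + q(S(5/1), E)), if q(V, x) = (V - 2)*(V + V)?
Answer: 260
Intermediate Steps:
E = -4 (E = 4*(-3*(-1)*(-1))/3 = 4*(3*(-1))/3 = (4/3)*(-3) = -4)
q(V, x) = 2*V*(-2 + V) (q(V, x) = (-2 + V)*(2*V) = 2*V*(-2 + V))
4*(59 + q(S(5/1), E)) = 4*(59 + 2*(-1)*(-2 - 1)) = 4*(59 + 2*(-1)*(-3)) = 4*(59 + 6) = 4*65 = 260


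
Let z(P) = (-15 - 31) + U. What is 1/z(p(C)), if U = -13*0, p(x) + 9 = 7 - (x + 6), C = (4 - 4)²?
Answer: -1/46 ≈ -0.021739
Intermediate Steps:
C = 0 (C = 0² = 0)
p(x) = -8 - x (p(x) = -9 + (7 - (x + 6)) = -9 + (7 - (6 + x)) = -9 + (7 + (-6 - x)) = -9 + (1 - x) = -8 - x)
U = 0
z(P) = -46 (z(P) = (-15 - 31) + 0 = -46 + 0 = -46)
1/z(p(C)) = 1/(-46) = -1/46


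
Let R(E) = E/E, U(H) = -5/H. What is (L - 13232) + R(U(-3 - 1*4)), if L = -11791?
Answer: -25022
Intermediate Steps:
R(E) = 1
(L - 13232) + R(U(-3 - 1*4)) = (-11791 - 13232) + 1 = -25023 + 1 = -25022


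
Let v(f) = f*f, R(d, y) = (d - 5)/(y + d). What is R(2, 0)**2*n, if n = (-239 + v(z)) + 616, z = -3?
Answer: 1737/2 ≈ 868.50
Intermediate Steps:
R(d, y) = (-5 + d)/(d + y)
v(f) = f**2
n = 386 (n = (-239 + (-3)**2) + 616 = (-239 + 9) + 616 = -230 + 616 = 386)
R(2, 0)**2*n = ((-5 + 2)/(2 + 0))**2*386 = (-3/2)**2*386 = (9/4)*386 = 1737/2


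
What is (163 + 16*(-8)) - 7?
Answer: 28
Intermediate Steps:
(163 + 16*(-8)) - 7 = (163 - 128) - 7 = 35 - 7 = 28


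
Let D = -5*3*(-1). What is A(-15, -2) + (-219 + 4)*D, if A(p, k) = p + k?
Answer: -3242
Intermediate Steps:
A(p, k) = k + p
D = 15 (D = -15*(-1) = 15)
A(-15, -2) + (-219 + 4)*D = (-2 - 15) + (-219 + 4)*15 = -17 - 215*15 = -17 - 3225 = -3242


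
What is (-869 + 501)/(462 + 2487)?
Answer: -368/2949 ≈ -0.12479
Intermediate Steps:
(-869 + 501)/(462 + 2487) = -368/2949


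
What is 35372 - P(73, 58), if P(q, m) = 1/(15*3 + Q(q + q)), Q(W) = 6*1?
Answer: 1803971/51 ≈ 35372.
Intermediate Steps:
Q(W) = 6
P(q, m) = 1/51 (P(q, m) = 1/(15*3 + 6) = 1/(45 + 6) = 1/51)
35372 - P(73, 58) = 35372 - 1*1/51 = 35372 - 1/51 = 1803971/51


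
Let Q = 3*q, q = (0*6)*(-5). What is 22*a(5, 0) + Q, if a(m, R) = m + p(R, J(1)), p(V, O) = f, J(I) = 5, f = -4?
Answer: 22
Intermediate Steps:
p(V, O) = -4
q = 0 (q = 0*(-5) = 0)
a(m, R) = -4 + m (a(m, R) = m - 4 = -4 + m)
Q = 0 (Q = 3*0 = 0)
22*a(5, 0) + Q = 22*(-4 + 5) + 0 = 22*1 + 0 = 22 + 0 = 22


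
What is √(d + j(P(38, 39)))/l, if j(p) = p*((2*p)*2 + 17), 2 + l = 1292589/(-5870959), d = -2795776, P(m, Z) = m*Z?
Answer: -5870959*√6014714/13034507 ≈ -1104.6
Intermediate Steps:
P(m, Z) = Z*m
l = -13034507/5870959 (l = -2 + 1292589/(-5870959) = -2 + 1292589*(-1/5870959) = -2 - 1292589/5870959 = -13034507/5870959 ≈ -2.2202)
j(p) = p*(17 + 4*p) (j(p) = p*(4*p + 17) = p*(17 + 4*p))
√(d + j(P(38, 39)))/l = √(-2795776 + (39*38)*(17 + 4*(39*38)))/(-13034507/5870959) = √(-2795776 + 1482*(17 + 4*1482))*(-5870959/13034507) = √(-2795776 + 1482*(17 + 5928))*(-5870959/13034507) = √(-2795776 + 1482*5945)*(-5870959/13034507) = √(-2795776 + 8810490)*(-5870959/13034507) = √6014714*(-5870959/13034507) = -5870959*√6014714/13034507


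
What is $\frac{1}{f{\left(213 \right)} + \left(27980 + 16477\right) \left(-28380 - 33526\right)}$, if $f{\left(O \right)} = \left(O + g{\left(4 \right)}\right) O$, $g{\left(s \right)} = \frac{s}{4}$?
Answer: $- \frac{1}{2752109460} \approx -3.6336 \cdot 10^{-10}$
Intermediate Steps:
$g{\left(s \right)} = \frac{s}{4}$ ($g{\left(s \right)} = s \frac{1}{4} = \frac{s}{4}$)
$f{\left(O \right)} = O \left(1 + O\right)$ ($f{\left(O \right)} = \left(O + \frac{1}{4} \cdot 4\right) O = \left(O + 1\right) O = \left(1 + O\right) O = O \left(1 + O\right)$)
$\frac{1}{f{\left(213 \right)} + \left(27980 + 16477\right) \left(-28380 - 33526\right)} = \frac{1}{213 \left(1 + 213\right) + \left(27980 + 16477\right) \left(-28380 - 33526\right)} = \frac{1}{213 \cdot 214 + 44457 \left(-61906\right)} = \frac{1}{45582 - 2752155042} = \frac{1}{-2752109460} = - \frac{1}{2752109460}$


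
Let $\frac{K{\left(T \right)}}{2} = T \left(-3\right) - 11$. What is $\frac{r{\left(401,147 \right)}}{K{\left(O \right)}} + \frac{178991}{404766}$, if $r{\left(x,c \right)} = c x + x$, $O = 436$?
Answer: $- \frac{11774937155}{533886354} \approx -22.055$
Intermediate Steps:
$r{\left(x,c \right)} = x + c x$
$K{\left(T \right)} = -22 - 6 T$ ($K{\left(T \right)} = 2 \left(T \left(-3\right) - 11\right) = 2 \left(- 3 T - 11\right) = 2 \left(-11 - 3 T\right) = -22 - 6 T$)
$\frac{r{\left(401,147 \right)}}{K{\left(O \right)}} + \frac{178991}{404766} = \frac{401 \left(1 + 147\right)}{-22 - 2616} + \frac{178991}{404766} = \frac{401 \cdot 148}{-22 - 2616} + 178991 \cdot \frac{1}{404766} = \frac{59348}{-2638} + \frac{178991}{404766} = 59348 \left(- \frac{1}{2638}\right) + \frac{178991}{404766} = - \frac{29674}{1319} + \frac{178991}{404766} = - \frac{11774937155}{533886354}$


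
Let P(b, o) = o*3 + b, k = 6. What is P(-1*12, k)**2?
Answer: 36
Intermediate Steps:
P(b, o) = b + 3*o (P(b, o) = 3*o + b = b + 3*o)
P(-1*12, k)**2 = (-1*12 + 3*6)**2 = (-12 + 18)**2 = 6**2 = 36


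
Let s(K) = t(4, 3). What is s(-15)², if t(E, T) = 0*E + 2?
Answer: 4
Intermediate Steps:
t(E, T) = 2 (t(E, T) = 0 + 2 = 2)
s(K) = 2
s(-15)² = 2² = 4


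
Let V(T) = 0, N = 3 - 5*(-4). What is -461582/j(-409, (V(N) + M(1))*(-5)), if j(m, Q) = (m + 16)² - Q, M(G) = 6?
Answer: -461582/154479 ≈ -2.9880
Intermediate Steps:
N = 23 (N = 3 + 20 = 23)
j(m, Q) = (16 + m)² - Q
-461582/j(-409, (V(N) + M(1))*(-5)) = -461582/((16 - 409)² - (0 + 6)*(-5)) = -461582/((-393)² - 6*(-5)) = -461582/(154449 - 1*(-30)) = -461582/(154449 + 30) = -461582/154479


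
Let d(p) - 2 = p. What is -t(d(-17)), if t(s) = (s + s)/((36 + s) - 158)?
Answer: -30/137 ≈ -0.21898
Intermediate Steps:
d(p) = 2 + p
t(s) = 2*s/(-122 + s) (t(s) = (2*s)/(-122 + s) = 2*s/(-122 + s))
-t(d(-17)) = -2*(2 - 17)/(-122 + (2 - 17)) = -2*(-15)/(-122 - 15) = -2*(-15)/(-137) = -2*(-15)*(-1)/137 = -1*30/137 = -30/137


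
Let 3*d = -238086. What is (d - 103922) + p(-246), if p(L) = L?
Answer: -183530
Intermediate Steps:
d = -79362 (d = (⅓)*(-238086) = -79362)
(d - 103922) + p(-246) = (-79362 - 103922) - 246 = -183284 - 246 = -183530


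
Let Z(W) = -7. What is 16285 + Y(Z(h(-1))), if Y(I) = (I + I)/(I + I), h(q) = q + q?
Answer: 16286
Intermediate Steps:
h(q) = 2*q
Y(I) = 1 (Y(I) = (2*I)/((2*I)) = (2*I)*(1/(2*I)) = 1)
16285 + Y(Z(h(-1))) = 16285 + 1 = 16286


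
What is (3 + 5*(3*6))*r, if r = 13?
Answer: 1209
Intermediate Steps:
(3 + 5*(3*6))*r = (3 + 5*(3*6))*13 = (3 + 5*18)*13 = (3 + 90)*13 = 93*13 = 1209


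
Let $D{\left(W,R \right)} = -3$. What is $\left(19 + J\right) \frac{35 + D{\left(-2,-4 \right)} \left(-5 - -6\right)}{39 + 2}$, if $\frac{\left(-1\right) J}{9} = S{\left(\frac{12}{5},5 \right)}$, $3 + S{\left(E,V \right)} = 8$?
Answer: $- \frac{832}{41} \approx -20.293$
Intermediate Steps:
$S{\left(E,V \right)} = 5$ ($S{\left(E,V \right)} = -3 + 8 = 5$)
$J = -45$ ($J = \left(-9\right) 5 = -45$)
$\left(19 + J\right) \frac{35 + D{\left(-2,-4 \right)} \left(-5 - -6\right)}{39 + 2} = \left(19 - 45\right) \frac{35 - 3 \left(-5 - -6\right)}{39 + 2} = - 26 \frac{35 - 3 \left(-5 + 6\right)}{41} = - 26 \left(35 - 3\right) \frac{1}{41} = - 26 \cdot 32 \cdot \frac{1}{41} = \left(-26\right) \frac{32}{41} = - \frac{832}{41}$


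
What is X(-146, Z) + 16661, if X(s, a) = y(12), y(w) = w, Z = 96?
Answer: 16673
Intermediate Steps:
X(s, a) = 12
X(-146, Z) + 16661 = 12 + 16661 = 16673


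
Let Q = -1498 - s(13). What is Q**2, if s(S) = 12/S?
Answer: 379704196/169 ≈ 2.2468e+6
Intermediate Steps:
Q = -19486/13 (Q = -1498 - 12/13 = -19486/13 ≈ -1498.9)
Q**2 = (-19486/13)**2 = 379704196/169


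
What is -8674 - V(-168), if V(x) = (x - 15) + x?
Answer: -8323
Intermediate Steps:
V(x) = -15 + 2*x (V(x) = (-15 + x) + x = -15 + 2*x)
-8674 - V(-168) = -8674 - (-15 + 2*(-168)) = -8674 - (-15 - 336) = -8674 - 1*(-351) = -8674 + 351 = -8323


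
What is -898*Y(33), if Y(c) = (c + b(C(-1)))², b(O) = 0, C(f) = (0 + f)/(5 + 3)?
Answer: -977922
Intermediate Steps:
C(f) = f/8
Y(c) = c² (Y(c) = (c + 0)² = c²)
-898*Y(33) = -898*33² = -898*1089 = -977922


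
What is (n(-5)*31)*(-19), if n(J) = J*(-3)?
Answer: -8835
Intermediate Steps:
n(J) = -3*J
(n(-5)*31)*(-19) = (-3*(-5)*31)*(-19) = (15*31)*(-19) = 465*(-19) = -8835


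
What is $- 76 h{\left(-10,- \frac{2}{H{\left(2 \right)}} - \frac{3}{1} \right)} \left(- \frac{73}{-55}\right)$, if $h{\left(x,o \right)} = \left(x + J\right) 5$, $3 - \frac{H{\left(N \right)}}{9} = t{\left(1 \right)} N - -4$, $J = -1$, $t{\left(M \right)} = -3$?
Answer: $5548$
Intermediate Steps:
$H{\left(N \right)} = -9 + 27 N$ ($H{\left(N \right)} = 27 - 9 \left(- 3 N - -4\right) = 27 - 9 \left(- 3 N + 4\right) = 27 - 9 \left(4 - 3 N\right) = 27 + \left(-36 + 27 N\right) = -9 + 27 N$)
$h{\left(x,o \right)} = -5 + 5 x$ ($h{\left(x,o \right)} = \left(x - 1\right) 5 = \left(-1 + x\right) 5 = -5 + 5 x$)
$- 76 h{\left(-10,- \frac{2}{H{\left(2 \right)}} - \frac{3}{1} \right)} \left(- \frac{73}{-55}\right) = - 76 \left(-5 + 5 \left(-10\right)\right) \left(- \frac{73}{-55}\right) = - 76 \left(-5 - 50\right) \left(\left(-73\right) \left(- \frac{1}{55}\right)\right) = \left(-76\right) \left(-55\right) \frac{73}{55} = 4180 \cdot \frac{73}{55} = 5548$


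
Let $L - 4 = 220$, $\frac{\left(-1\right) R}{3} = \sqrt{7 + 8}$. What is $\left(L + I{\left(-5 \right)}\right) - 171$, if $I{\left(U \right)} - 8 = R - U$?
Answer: $66 - 3 \sqrt{15} \approx 54.381$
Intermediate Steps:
$R = - 3 \sqrt{15}$ ($R = - 3 \sqrt{7 + 8} = - 3 \sqrt{15} \approx -11.619$)
$L = 224$ ($L = 4 + 220 = 224$)
$I{\left(U \right)} = 8 - U - 3 \sqrt{15}$ ($I{\left(U \right)} = 8 - \left(U + 3 \sqrt{15}\right) = 8 - U - 3 \sqrt{15}$)
$\left(L + I{\left(-5 \right)}\right) - 171 = \left(224 - \left(-13 + 3 \sqrt{15}\right)\right) - 171 = \left(224 + \left(8 + 5 - 3 \sqrt{15}\right)\right) - 171 = \left(224 + \left(13 - 3 \sqrt{15}\right)\right) - 171 = \left(237 - 3 \sqrt{15}\right) - 171 = 66 - 3 \sqrt{15}$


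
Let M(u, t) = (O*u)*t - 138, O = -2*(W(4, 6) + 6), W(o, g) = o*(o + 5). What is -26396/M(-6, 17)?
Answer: -13198/4215 ≈ -3.1312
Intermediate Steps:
W(o, g) = o*(5 + o)
O = -84 (O = -2*(4*(5 + 4) + 6) = -2*(4*9 + 6) = -2*(36 + 6) = -2*42 = -84)
M(u, t) = -138 - 84*t*u (M(u, t) = (-84*u)*t - 138 = -84*t*u - 138 = -138 - 84*t*u)
-26396/M(-6, 17) = -26396/(-138 - 84*17*(-6)) = -26396/(-138 + 8568) = -26396/8430 = -26396*1/8430 = -13198/4215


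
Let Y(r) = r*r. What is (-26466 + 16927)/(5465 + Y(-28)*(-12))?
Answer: 9539/3943 ≈ 2.4192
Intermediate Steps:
Y(r) = r**2
(-26466 + 16927)/(5465 + Y(-28)*(-12)) = (-26466 + 16927)/(5465 + (-28)**2*(-12)) = -9539/(5465 + 784*(-12)) = -9539/(5465 - 9408) = -9539/(-3943) = -9539*(-1/3943) = 9539/3943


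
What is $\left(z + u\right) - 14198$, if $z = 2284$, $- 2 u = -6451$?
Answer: $- \frac{17377}{2} \approx -8688.5$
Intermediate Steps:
$u = \frac{6451}{2}$ ($u = \left(- \frac{1}{2}\right) \left(-6451\right) = \frac{6451}{2} \approx 3225.5$)
$\left(z + u\right) - 14198 = \left(2284 + \frac{6451}{2}\right) - 14198 = \frac{11019}{2} - 14198 = - \frac{17377}{2}$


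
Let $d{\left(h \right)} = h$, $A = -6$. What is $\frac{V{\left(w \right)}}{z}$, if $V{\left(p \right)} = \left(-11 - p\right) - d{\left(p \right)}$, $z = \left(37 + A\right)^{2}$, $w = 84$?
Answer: $- \frac{179}{961} \approx -0.18626$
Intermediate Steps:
$z = 961$ ($z = \left(37 - 6\right)^{2} = 31^{2} = 961$)
$V{\left(p \right)} = -11 - 2 p$ ($V{\left(p \right)} = \left(-11 - p\right) - p = -11 - 2 p$)
$\frac{V{\left(w \right)}}{z} = \frac{-11 - 168}{961} = \left(-11 - 168\right) \frac{1}{961} = \left(-179\right) \frac{1}{961} = - \frac{179}{961}$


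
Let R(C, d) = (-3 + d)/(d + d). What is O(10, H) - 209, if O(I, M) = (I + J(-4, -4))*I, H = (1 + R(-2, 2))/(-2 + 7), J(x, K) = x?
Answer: -149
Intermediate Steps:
R(C, d) = (-3 + d)/(2*d) (R(C, d) = (-3 + d)/((2*d)) = (-3 + d)*(1/(2*d)) = (-3 + d)/(2*d))
H = 3/20 (H = (1 + (½)*(-3 + 2)/2)/(-2 + 7) = (1 + (½)*(½)*(-1))/5 = (1 - ¼)*(⅕) = (¾)*(⅕) = 3/20 ≈ 0.15000)
O(I, M) = I*(-4 + I) (O(I, M) = (I - 4)*I = (-4 + I)*I = I*(-4 + I))
O(10, H) - 209 = 10*(-4 + 10) - 209 = 10*6 - 209 = 60 - 209 = -149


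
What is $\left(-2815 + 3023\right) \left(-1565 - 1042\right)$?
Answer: $-542256$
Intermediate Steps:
$\left(-2815 + 3023\right) \left(-1565 - 1042\right) = 208 \left(-1565 - 1042\right) = 208 \left(-2607\right) = -542256$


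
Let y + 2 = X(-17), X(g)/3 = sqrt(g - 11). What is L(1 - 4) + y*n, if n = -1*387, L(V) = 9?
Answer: 783 - 2322*I*sqrt(7) ≈ 783.0 - 6143.4*I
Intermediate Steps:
n = -387
X(g) = 3*sqrt(-11 + g) (X(g) = 3*sqrt(g - 11) = 3*sqrt(-11 + g))
y = -2 + 6*I*sqrt(7) (y = -2 + 3*sqrt(-11 - 17) = -2 + 3*sqrt(-28) = -2 + 3*(2*I*sqrt(7)) = -2 + 6*I*sqrt(7) ≈ -2.0 + 15.875*I)
L(1 - 4) + y*n = 9 + (-2 + 6*I*sqrt(7))*(-387) = 9 + (774 - 2322*I*sqrt(7)) = 783 - 2322*I*sqrt(7)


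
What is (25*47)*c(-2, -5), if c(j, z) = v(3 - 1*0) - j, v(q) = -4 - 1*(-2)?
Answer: 0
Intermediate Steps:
v(q) = -2 (v(q) = -4 + 2 = -2)
c(j, z) = -2 - j
(25*47)*c(-2, -5) = (25*47)*(-2 - 1*(-2)) = 1175*(-2 + 2) = 1175*0 = 0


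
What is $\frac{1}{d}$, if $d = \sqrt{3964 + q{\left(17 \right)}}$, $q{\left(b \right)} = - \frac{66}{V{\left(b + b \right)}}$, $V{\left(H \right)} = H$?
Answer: $\frac{\sqrt{1145035}}{67355} \approx 0.015887$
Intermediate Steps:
$q{\left(b \right)} = - \frac{33}{b}$ ($q{\left(b \right)} = - \frac{66}{b + b} = - \frac{66}{2 b} = - 66 \frac{1}{2 b} = - \frac{33}{b}$)
$d = \frac{\sqrt{1145035}}{17}$ ($d = \sqrt{3964 - \frac{33}{17}} = \sqrt{\frac{67355}{17}} = \frac{\sqrt{1145035}}{17} \approx 62.945$)
$\frac{1}{d} = \frac{1}{\frac{1}{17} \sqrt{1145035}} = \frac{\sqrt{1145035}}{67355}$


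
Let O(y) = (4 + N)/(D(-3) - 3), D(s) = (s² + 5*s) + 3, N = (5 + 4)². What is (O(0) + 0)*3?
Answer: -85/2 ≈ -42.500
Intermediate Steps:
N = 81 (N = 9² = 81)
D(s) = 3 + s² + 5*s
O(y) = -85/6 (O(y) = (4 + 81)/((3 + (-3)² + 5*(-3)) - 3) = 85/((3 + 9 - 15) - 3) = 85/(-3 - 3) = 85/(-6) = 85*(-⅙) = -85/6)
(O(0) + 0)*3 = (-85/6 + 0)*3 = -85/6*3 = -85/2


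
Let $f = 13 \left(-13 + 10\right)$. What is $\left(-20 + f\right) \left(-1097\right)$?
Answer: $64723$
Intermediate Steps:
$f = -39$ ($f = 13 \left(-3\right) = -39$)
$\left(-20 + f\right) \left(-1097\right) = \left(-20 - 39\right) \left(-1097\right) = \left(-59\right) \left(-1097\right) = 64723$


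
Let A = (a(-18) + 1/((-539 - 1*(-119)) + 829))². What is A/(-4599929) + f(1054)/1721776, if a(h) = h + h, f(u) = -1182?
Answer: -641374983117311/662436720704207512 ≈ -0.00096821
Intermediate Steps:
a(h) = 2*h
A = 216766729/167281 (A = (2*(-18) + 1/((-539 - 1*(-119)) + 829))² = (-36 + 1/((-539 + 119) + 829))² = (-36 + 1/(-420 + 829))² = (-36 + 1/409)² = (-14723/409)² = 216766729/167281 ≈ 1295.8)
A/(-4599929) + f(1054)/1721776 = (216766729/167281)/(-4599929) - 1182/1721776 = (216766729/167281)*(-1/4599929) - 1182*1/1721776 = -216766729/769480723049 - 591/860888 = -641374983117311/662436720704207512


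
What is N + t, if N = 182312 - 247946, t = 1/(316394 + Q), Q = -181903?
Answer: -8827182293/134491 ≈ -65634.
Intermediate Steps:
t = 1/134491 (t = 1/(316394 - 181903) = 1/134491 ≈ 7.4354e-6)
N = -65634
N + t = -65634 + 1/134491 = -8827182293/134491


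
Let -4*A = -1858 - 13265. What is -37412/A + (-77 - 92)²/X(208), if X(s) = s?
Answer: 30830863/241968 ≈ 127.42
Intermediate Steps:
A = 15123/4 (A = -(-1858 - 13265)/4 = -¼*(-15123) = 15123/4 ≈ 3780.8)
-37412/A + (-77 - 92)²/X(208) = -37412/15123/4 + (-77 - 92)²/208 = -37412*4/15123 + (-169)²*(1/208) = -149648/15123 + 28561*(1/208) = -149648/15123 + 2197/16 = 30830863/241968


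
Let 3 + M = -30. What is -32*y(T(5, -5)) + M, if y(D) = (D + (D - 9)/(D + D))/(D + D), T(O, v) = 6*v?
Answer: -3649/75 ≈ -48.653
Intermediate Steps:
M = -33 (M = -3 - 30 = -33)
y(D) = (D + (-9 + D)/(2*D))/(2*D) (y(D) = (D + (-9 + D)/((2*D)))/((2*D)) = (D + (-9 + D)*(1/(2*D)))*(1/(2*D)) = (D + (-9 + D)/(2*D))*(1/(2*D)) = (D + (-9 + D)/(2*D))/(2*D))
-32*y(T(5, -5)) + M = -8*(-9 + 6*(-5) + 2*(6*(-5))²)/(6*(-5))² - 33 = -8*(-9 - 30 + 2*(-30)²)/(-30)² - 33 = -8*(-9 - 30 + 2*900)/900 - 33 = -8*(-9 - 30 + 1800)/900 - 33 = -8*1761/900 - 33 = -32*587/1200 - 33 = -1174/75 - 33 = -3649/75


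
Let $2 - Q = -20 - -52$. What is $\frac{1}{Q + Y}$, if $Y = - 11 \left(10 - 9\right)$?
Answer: $- \frac{1}{41} \approx -0.02439$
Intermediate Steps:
$Y = -11$ ($Y = \left(-11\right) 1 = -11$)
$Q = -30$ ($Q = 2 - \left(-20 - -52\right) = 2 - \left(-20 + 52\right) = 2 - 32 = -30$)
$\frac{1}{Q + Y} = \frac{1}{-30 - 11} = \frac{1}{-41} = - \frac{1}{41}$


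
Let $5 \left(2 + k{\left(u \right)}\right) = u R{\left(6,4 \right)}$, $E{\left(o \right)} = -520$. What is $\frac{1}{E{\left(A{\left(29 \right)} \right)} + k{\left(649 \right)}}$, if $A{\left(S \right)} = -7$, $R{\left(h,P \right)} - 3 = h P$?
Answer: $\frac{5}{14913} \approx 0.00033528$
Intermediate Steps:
$R{\left(h,P \right)} = 3 + P h$ ($R{\left(h,P \right)} = 3 + h P = 3 + P h$)
$k{\left(u \right)} = -2 + \frac{27 u}{5}$ ($k{\left(u \right)} = -2 + \frac{u \left(3 + 4 \cdot 6\right)}{5} = -2 + \frac{u \left(3 + 24\right)}{5} = -2 + \frac{u 27}{5} = -2 + \frac{27 u}{5}$)
$\frac{1}{E{\left(A{\left(29 \right)} \right)} + k{\left(649 \right)}} = \frac{1}{-520 + \left(-2 + \frac{27}{5} \cdot 649\right)} = \frac{1}{-520 + \left(-2 + \frac{17523}{5}\right)} = \frac{1}{-520 + \frac{17513}{5}} = \frac{1}{\frac{14913}{5}} = \frac{5}{14913}$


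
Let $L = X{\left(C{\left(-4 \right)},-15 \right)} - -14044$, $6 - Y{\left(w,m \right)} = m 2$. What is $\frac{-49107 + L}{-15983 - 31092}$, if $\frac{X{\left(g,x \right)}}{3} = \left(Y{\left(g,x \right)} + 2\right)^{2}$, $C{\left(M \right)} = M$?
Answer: $\frac{30731}{47075} \approx 0.65281$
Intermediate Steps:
$Y{\left(w,m \right)} = 6 - 2 m$ ($Y{\left(w,m \right)} = 6 - m 2 = 6 - 2 m$)
$X{\left(g,x \right)} = 3 \left(8 - 2 x\right)^{2}$ ($X{\left(g,x \right)} = 3 \left(\left(6 - 2 x\right) + 2\right)^{2} = 3 \left(8 - 2 x\right)^{2}$)
$L = 18376$ ($L = 12 \left(-4 - 15\right)^{2} - -14044 = 12 \left(-19\right)^{2} + 14044 = 12 \cdot 361 + 14044 = 4332 + 14044 = 18376$)
$\frac{-49107 + L}{-15983 - 31092} = \frac{-49107 + 18376}{-15983 - 31092} = - \frac{30731}{-47075} = \left(-30731\right) \left(- \frac{1}{47075}\right) = \frac{30731}{47075}$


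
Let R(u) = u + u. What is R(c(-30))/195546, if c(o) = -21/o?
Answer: 7/977730 ≈ 7.1594e-6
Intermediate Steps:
R(u) = 2*u
R(c(-30))/195546 = (2*(-21/(-30)))/195546 = (2*(-21*(-1/30)))*(1/195546) = (2*(7/10))*(1/195546) = (7/5)*(1/195546) = 7/977730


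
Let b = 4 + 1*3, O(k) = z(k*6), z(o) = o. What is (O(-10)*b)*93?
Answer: -39060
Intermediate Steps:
O(k) = 6*k (O(k) = k*6 = 6*k)
b = 7 (b = 4 + 3 = 7)
(O(-10)*b)*93 = ((6*(-10))*7)*93 = -60*7*93 = -420*93 = -39060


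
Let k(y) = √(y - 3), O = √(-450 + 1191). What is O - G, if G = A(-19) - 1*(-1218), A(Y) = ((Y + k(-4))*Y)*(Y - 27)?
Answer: 15388 + √741 - 874*I*√7 ≈ 15415.0 - 2312.4*I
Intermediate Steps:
O = √741 ≈ 27.221
k(y) = √(-3 + y)
A(Y) = Y*(-27 + Y)*(Y + I*√7) (A(Y) = ((Y + √(-3 - 4))*Y)*(Y - 27) = ((Y + √(-7))*Y)*(-27 + Y) = ((Y + I*√7)*Y)*(-27 + Y) = (Y*(Y + I*√7))*(-27 + Y) = Y*(-27 + Y)*(Y + I*√7))
G = -15388 + 874*I*√7 (G = -19*((-19)² - 27*(-19) - 27*I*√7 + I*(-19)*√7) - 1*(-1218) = -19*(361 + 513 - 27*I*√7 - 19*I*√7) + 1218 = -19*(874 - 46*I*√7) + 1218 = (-16606 + 874*I*√7) + 1218 = -15388 + 874*I*√7 ≈ -15388.0 + 2312.4*I)
O - G = √741 - (-15388 + 874*I*√7) = √741 + (15388 - 874*I*√7) = 15388 + √741 - 874*I*√7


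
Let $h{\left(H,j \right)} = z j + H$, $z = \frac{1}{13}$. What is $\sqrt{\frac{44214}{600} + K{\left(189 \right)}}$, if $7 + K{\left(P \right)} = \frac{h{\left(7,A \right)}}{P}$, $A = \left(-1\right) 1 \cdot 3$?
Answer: $\frac{\sqrt{4475707509}}{8190} \approx 8.1686$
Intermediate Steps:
$A = -3$ ($A = \left(-1\right) 3 = -3$)
$z = \frac{1}{13} \approx 0.076923$
$h{\left(H,j \right)} = H + \frac{j}{13}$ ($h{\left(H,j \right)} = \frac{j}{13} + H = H + \frac{j}{13}$)
$K{\left(P \right)} = -7 + \frac{88}{13 P}$ ($K{\left(P \right)} = -7 + \frac{7 + \frac{1}{13} \left(-3\right)}{P} = -7 + \frac{7 - \frac{3}{13}}{P} = -7 + \frac{88}{13 P}$)
$\sqrt{\frac{44214}{600} + K{\left(189 \right)}} = \sqrt{\frac{44214}{600} - \left(7 - \frac{88}{13 \cdot 189}\right)} = \sqrt{44214 \cdot \frac{1}{600} + \left(-7 + \frac{88}{13} \cdot \frac{1}{189}\right)} = \sqrt{\frac{7369}{100} + \left(-7 + \frac{88}{2457}\right)} = \sqrt{\frac{7369}{100} - \frac{17111}{2457}} = \sqrt{\frac{16394533}{245700}} = \frac{\sqrt{4475707509}}{8190}$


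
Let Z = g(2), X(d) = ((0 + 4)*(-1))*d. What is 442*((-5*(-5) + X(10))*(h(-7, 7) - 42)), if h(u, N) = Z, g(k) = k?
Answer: 265200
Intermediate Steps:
X(d) = -4*d (X(d) = (4*(-1))*d = -4*d)
Z = 2
h(u, N) = 2
442*((-5*(-5) + X(10))*(h(-7, 7) - 42)) = 442*((-5*(-5) - 4*10)*(2 - 42)) = 442*((25 - 40)*(-40)) = 442*(-15*(-40)) = 442*600 = 265200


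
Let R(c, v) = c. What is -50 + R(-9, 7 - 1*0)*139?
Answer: -1301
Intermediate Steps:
-50 + R(-9, 7 - 1*0)*139 = -50 - 9*139 = -50 - 1251 = -1301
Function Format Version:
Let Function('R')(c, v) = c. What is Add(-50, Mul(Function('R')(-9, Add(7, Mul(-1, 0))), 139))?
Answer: -1301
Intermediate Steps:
Add(-50, Mul(Function('R')(-9, Add(7, Mul(-1, 0))), 139)) = Add(-50, Mul(-9, 139)) = Add(-50, -1251) = -1301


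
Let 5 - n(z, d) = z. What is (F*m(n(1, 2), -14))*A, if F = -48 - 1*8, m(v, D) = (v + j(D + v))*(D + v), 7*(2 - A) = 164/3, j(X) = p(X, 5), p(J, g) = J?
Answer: 19520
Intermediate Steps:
j(X) = X
A = -122/21 (A = 2 - 164/(7*3) = 2 - ⅐*164/3 = 2 - 164/21 = -122/21 ≈ -5.8095)
n(z, d) = 5 - z
m(v, D) = (D + v)*(D + 2*v) (m(v, D) = (v + (D + v))*(D + v) = (D + 2*v)*(D + v) = (D + v)*(D + 2*v))
F = -56 (F = -48 - 8 = -56)
(F*m(n(1, 2), -14))*A = -56*((-14)² + 2*(5 - 1*1)² + 3*(-14)*(5 - 1*1))*(-122/21) = -56*(196 + 2*(5 - 1)² + 3*(-14)*(5 - 1))*(-122/21) = -56*(196 + 2*4² + 3*(-14)*4)*(-122/21) = -56*(196 + 2*16 - 168)*(-122/21) = -56*(196 + 32 - 168)*(-122/21) = -56*60*(-122/21) = -3360*(-122/21) = 19520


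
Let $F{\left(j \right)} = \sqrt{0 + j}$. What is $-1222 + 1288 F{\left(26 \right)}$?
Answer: $-1222 + 1288 \sqrt{26} \approx 5345.5$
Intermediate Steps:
$F{\left(j \right)} = \sqrt{j}$
$-1222 + 1288 F{\left(26 \right)} = -1222 + 1288 \sqrt{26}$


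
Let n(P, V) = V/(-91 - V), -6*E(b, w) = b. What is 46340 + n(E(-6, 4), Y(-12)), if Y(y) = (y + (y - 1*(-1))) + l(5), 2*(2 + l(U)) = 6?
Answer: 3197482/69 ≈ 46340.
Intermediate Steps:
E(b, w) = -b/6
l(U) = 1 (l(U) = -2 + (1/2)*6 = -2 + 3 = 1)
Y(y) = 2 + 2*y (Y(y) = (y + (y - 1*(-1))) + 1 = (y + (y + 1)) + 1 = (y + (1 + y)) + 1 = (1 + 2*y) + 1 = 2 + 2*y)
46340 + n(E(-6, 4), Y(-12)) = 46340 - (2 + 2*(-12))/(91 + (2 + 2*(-12))) = 46340 - (2 - 24)/(91 + (2 - 24)) = 46340 - 1*(-22)/(91 - 22) = 46340 - 1*(-22)/69 = 46340 - 1*(-22)*1/69 = 46340 + 22/69 = 3197482/69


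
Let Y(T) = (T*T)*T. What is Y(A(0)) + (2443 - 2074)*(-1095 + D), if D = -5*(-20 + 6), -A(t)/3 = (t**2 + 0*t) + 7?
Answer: -387486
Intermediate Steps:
A(t) = -21 - 3*t**2 (A(t) = -3*((t**2 + 0*t) + 7) = -3*((t**2 + 0) + 7) = -3*(t**2 + 7) = -3*(7 + t**2) = -21 - 3*t**2)
Y(T) = T**3 (Y(T) = T**2*T = T**3)
D = 70 (D = -5*(-14) = 70)
Y(A(0)) + (2443 - 2074)*(-1095 + D) = (-21 - 3*0**2)**3 + (2443 - 2074)*(-1095 + 70) = (-21 - 3*0)**3 + 369*(-1025) = (-21 + 0)**3 - 378225 = (-21)**3 - 378225 = -9261 - 378225 = -387486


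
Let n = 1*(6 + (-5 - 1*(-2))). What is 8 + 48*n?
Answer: 152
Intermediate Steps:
n = 3 (n = 1*(6 + (-5 + 2)) = 1*(6 - 3) = 1*3 = 3)
8 + 48*n = 8 + 48*3 = 8 + 144 = 152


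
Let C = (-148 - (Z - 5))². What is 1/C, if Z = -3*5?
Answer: 1/16384 ≈ 6.1035e-5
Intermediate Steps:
Z = -15
C = 16384 (C = (-148 - (-15 - 5))² = (-148 - 1*(-20))² = (-148 + 20)² = (-128)² = 16384)
1/C = 1/16384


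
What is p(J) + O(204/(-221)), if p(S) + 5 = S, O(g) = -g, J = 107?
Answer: 1338/13 ≈ 102.92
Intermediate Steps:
p(S) = -5 + S
p(J) + O(204/(-221)) = (-5 + 107) - 204/(-221) = 102 - 204*(-1)/221 = 102 - 1*(-12/13) = 102 + 12/13 = 1338/13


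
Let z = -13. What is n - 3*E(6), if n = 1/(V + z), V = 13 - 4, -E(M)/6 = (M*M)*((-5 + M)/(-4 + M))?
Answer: 1295/4 ≈ 323.75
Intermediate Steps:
E(M) = -6*M**2*(-5 + M)/(-4 + M) (E(M) = -6*M*M*(-5 + M)/(-4 + M) = -6*M**2*(-5 + M)/(-4 + M))
V = 9
n = -1/4 (n = 1/(9 - 13) = 1/(-4) = -1/4 ≈ -0.25000)
n - 3*E(6) = -1/4 - 18*6**2*(5 - 1*6)/(-4 + 6) = -1/4 - 18*36*(5 - 6)/2 = -1/4 - 18*36*(-1)/2 = -1/4 - 3*(-108) = -1/4 + 324 = 1295/4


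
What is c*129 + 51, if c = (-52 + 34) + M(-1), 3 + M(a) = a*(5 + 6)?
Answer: -4077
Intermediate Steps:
M(a) = -3 + 11*a (M(a) = -3 + a*(5 + 6) = -3 + a*11 = -3 + 11*a)
c = -32 (c = (-52 + 34) + (-3 + 11*(-1)) = -18 + (-3 - 11) = -18 - 14 = -32)
c*129 + 51 = -32*129 + 51 = -4128 + 51 = -4077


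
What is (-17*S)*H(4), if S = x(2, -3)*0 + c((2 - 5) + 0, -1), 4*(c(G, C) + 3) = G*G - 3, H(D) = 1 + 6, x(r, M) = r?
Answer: 357/2 ≈ 178.50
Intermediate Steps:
H(D) = 7
c(G, C) = -15/4 + G²/4 (c(G, C) = -3 + (G*G - 3)/4 = -3 + (G² - 3)/4 = -3 + (-3 + G²)/4 = -3 + (-¾ + G²/4) = -15/4 + G²/4)
S = -3/2 (S = 2*0 + (-15/4 + ((2 - 5) + 0)²/4) = 0 + (-15/4 + (-3 + 0)²/4) = 0 + (-15/4 + (¼)*(-3)²) = 0 + (-15/4 + (¼)*9) = 0 + (-15/4 + 9/4) = 0 - 3/2 = -3/2 ≈ -1.5000)
(-17*S)*H(4) = -17*(-3/2)*7 = (51/2)*7 = 357/2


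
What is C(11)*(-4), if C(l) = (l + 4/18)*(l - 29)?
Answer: 808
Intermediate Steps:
C(l) = (-29 + l)*(2/9 + l) (C(l) = (l + 4*(1/18))*(-29 + l) = (l + 2/9)*(-29 + l) = (2/9 + l)*(-29 + l) = (-29 + l)*(2/9 + l))
C(11)*(-4) = (-58/9 + 11**2 - 259/9*11)*(-4) = (-58/9 + 121 - 2849/9)*(-4) = -202*(-4) = 808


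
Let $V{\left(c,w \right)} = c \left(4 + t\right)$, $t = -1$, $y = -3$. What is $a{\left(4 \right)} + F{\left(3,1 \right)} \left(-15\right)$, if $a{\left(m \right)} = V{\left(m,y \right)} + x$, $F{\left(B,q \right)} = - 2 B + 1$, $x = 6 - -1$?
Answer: $94$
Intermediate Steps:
$x = 7$ ($x = 6 + 1 = 7$)
$F{\left(B,q \right)} = 1 - 2 B$
$V{\left(c,w \right)} = 3 c$ ($V{\left(c,w \right)} = c \left(4 - 1\right) = c 3 = 3 c$)
$a{\left(m \right)} = 7 + 3 m$ ($a{\left(m \right)} = 3 m + 7 = 7 + 3 m$)
$a{\left(4 \right)} + F{\left(3,1 \right)} \left(-15\right) = \left(7 + 3 \cdot 4\right) + \left(1 - 6\right) \left(-15\right) = \left(7 + 12\right) + \left(1 - 6\right) \left(-15\right) = 19 - -75 = 19 + 75 = 94$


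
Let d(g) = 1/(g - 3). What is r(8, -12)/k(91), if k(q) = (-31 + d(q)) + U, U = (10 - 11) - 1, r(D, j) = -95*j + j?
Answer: -99264/2903 ≈ -34.194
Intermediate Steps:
d(g) = 1/(-3 + g)
r(D, j) = -94*j
U = -2 (U = -1 - 1 = -2)
k(q) = -33 + 1/(-3 + q) (k(q) = (-31 + 1/(-3 + q)) - 2 = -33 + 1/(-3 + q))
r(8, -12)/k(91) = (-94*(-12))/(((100 - 33*91)/(-3 + 91))) = 1128/(((100 - 3003)/88)) = 1128/(((1/88)*(-2903))) = 1128/(-2903/88) = 1128*(-88/2903) = -99264/2903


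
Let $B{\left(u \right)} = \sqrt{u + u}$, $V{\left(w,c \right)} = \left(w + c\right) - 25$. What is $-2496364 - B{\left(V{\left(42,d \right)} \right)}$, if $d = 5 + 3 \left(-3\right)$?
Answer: $-2496364 - \sqrt{26} \approx -2.4964 \cdot 10^{6}$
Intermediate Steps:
$d = -4$ ($d = 5 - 9 = -4$)
$V{\left(w,c \right)} = -25 + c + w$ ($V{\left(w,c \right)} = \left(c + w\right) - 25 = -25 + c + w$)
$B{\left(u \right)} = \sqrt{2} \sqrt{u}$ ($B{\left(u \right)} = \sqrt{2 u} = \sqrt{2} \sqrt{u}$)
$-2496364 - B{\left(V{\left(42,d \right)} \right)} = -2496364 - \sqrt{2} \sqrt{-25 - 4 + 42} = -2496364 - \sqrt{2} \sqrt{13} = -2496364 - \sqrt{26}$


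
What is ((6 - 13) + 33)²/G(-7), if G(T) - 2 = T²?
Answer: 676/51 ≈ 13.255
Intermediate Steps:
G(T) = 2 + T²
((6 - 13) + 33)²/G(-7) = ((6 - 13) + 33)²/(2 + (-7)²) = (-7 + 33)²/(2 + 49) = 26²/51 = 676*(1/51) = 676/51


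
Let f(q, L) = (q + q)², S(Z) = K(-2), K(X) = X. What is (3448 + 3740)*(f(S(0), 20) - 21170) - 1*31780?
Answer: -152086732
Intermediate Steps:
S(Z) = -2
f(q, L) = 4*q² (f(q, L) = (2*q)² = 4*q²)
(3448 + 3740)*(f(S(0), 20) - 21170) - 1*31780 = (3448 + 3740)*(4*(-2)² - 21170) - 1*31780 = 7188*(4*4 - 21170) - 31780 = 7188*(16 - 21170) - 31780 = 7188*(-21154) - 31780 = -152054952 - 31780 = -152086732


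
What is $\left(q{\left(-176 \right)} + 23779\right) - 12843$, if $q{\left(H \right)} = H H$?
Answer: $41912$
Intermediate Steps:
$q{\left(H \right)} = H^{2}$
$\left(q{\left(-176 \right)} + 23779\right) - 12843 = \left(\left(-176\right)^{2} + 23779\right) - 12843 = \left(30976 + 23779\right) - 12843 = 54755 - 12843 = 41912$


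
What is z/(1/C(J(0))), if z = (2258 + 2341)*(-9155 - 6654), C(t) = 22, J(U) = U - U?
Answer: -1599523002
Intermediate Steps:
J(U) = 0
z = -72705591 (z = 4599*(-15809) = -72705591)
z/(1/C(J(0))) = -72705591/1/22 = -72705591/(1/22) = 22*(-72705591) = -1599523002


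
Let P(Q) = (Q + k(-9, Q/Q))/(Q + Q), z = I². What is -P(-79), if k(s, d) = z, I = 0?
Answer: -½ ≈ -0.50000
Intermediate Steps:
z = 0 (z = 0² = 0)
k(s, d) = 0
P(Q) = ½ (P(Q) = (Q + 0)/(Q + Q) = Q/((2*Q)) = Q*(1/(2*Q)) = ½)
-P(-79) = -1*½ = -½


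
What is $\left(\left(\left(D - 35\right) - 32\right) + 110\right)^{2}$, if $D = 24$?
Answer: $4489$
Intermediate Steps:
$\left(\left(\left(D - 35\right) - 32\right) + 110\right)^{2} = \left(\left(\left(24 - 35\right) - 32\right) + 110\right)^{2} = \left(\left(-11 - 32\right) + 110\right)^{2} = \left(-43 + 110\right)^{2} = 67^{2} = 4489$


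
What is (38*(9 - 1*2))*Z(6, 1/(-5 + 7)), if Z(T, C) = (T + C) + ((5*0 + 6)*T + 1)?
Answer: 11571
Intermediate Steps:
Z(T, C) = 1 + C + 7*T (Z(T, C) = (C + T) + ((0 + 6)*T + 1) = (C + T) + (6*T + 1) = (C + T) + (1 + 6*T) = 1 + C + 7*T)
(38*(9 - 1*2))*Z(6, 1/(-5 + 7)) = (38*(9 - 1*2))*(1 + 1/(-5 + 7) + 7*6) = (38*(9 - 2))*(1 + 1/2 + 42) = (38*7)*(1 + 1/2 + 42) = 266*(87/2) = 11571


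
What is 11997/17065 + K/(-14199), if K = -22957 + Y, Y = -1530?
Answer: 588216058/242305935 ≈ 2.4276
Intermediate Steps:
K = -24487 (K = -22957 - 1530 = -24487)
11997/17065 + K/(-14199) = 11997/17065 - 24487/(-14199) = 11997*(1/17065) - 24487*(-1/14199) = 11997/17065 + 24487/14199 = 588216058/242305935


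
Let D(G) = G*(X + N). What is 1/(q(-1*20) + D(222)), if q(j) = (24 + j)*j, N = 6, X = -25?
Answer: -1/4298 ≈ -0.00023267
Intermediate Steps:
D(G) = -19*G (D(G) = G*(-25 + 6) = G*(-19) = -19*G)
q(j) = j*(24 + j)
1/(q(-1*20) + D(222)) = 1/((-1*20)*(24 - 1*20) - 19*222) = 1/(-20*(24 - 20) - 4218) = 1/(-20*4 - 4218) = 1/(-80 - 4218) = 1/(-4298) = -1/4298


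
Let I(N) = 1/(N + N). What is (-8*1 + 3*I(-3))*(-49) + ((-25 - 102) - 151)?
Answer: 277/2 ≈ 138.50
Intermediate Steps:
I(N) = 1/(2*N)
(-8*1 + 3*I(-3))*(-49) + ((-25 - 102) - 151) = (-8*1 + 3*((½)/(-3)))*(-49) + ((-25 - 102) - 151) = (-8 + 3*((½)*(-⅓)))*(-49) + (-127 - 151) = (-8 + 3*(-⅙))*(-49) - 278 = (-8 - ½)*(-49) - 278 = -17/2*(-49) - 278 = 833/2 - 278 = 277/2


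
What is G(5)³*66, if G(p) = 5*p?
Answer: 1031250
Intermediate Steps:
G(5)³*66 = (5*5)³*66 = 25³*66 = 15625*66 = 1031250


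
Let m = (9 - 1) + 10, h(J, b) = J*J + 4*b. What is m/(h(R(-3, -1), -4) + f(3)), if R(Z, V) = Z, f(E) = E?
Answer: -9/2 ≈ -4.5000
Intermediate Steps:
h(J, b) = J² + 4*b
m = 18 (m = 8 + 10 = 18)
m/(h(R(-3, -1), -4) + f(3)) = 18/(((-3)² + 4*(-4)) + 3) = 18/((9 - 16) + 3) = 18/(-7 + 3) = 18/(-4) = 18*(-¼) = -9/2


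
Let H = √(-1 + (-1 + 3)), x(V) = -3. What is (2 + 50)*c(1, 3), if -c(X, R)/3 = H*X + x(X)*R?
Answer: 1248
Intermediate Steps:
H = 1 (H = √(-1 + 2) = √1 = 1)
c(X, R) = -3*X + 9*R (c(X, R) = -3*(1*X - 3*R) = -3*(X - 3*R) = -3*X + 9*R)
(2 + 50)*c(1, 3) = (2 + 50)*(-3*1 + 9*3) = 52*(-3 + 27) = 52*24 = 1248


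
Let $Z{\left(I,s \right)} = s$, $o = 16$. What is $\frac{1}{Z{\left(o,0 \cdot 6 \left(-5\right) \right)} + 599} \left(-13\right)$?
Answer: $- \frac{13}{599} \approx -0.021703$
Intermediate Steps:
$\frac{1}{Z{\left(o,0 \cdot 6 \left(-5\right) \right)} + 599} \left(-13\right) = \frac{1}{0 \cdot 6 \left(-5\right) + 599} \left(-13\right) = \frac{1}{0 \left(-5\right) + 599} \left(-13\right) = \frac{1}{0 + 599} \left(-13\right) = \frac{1}{599} \left(-13\right) = - \frac{13}{599}$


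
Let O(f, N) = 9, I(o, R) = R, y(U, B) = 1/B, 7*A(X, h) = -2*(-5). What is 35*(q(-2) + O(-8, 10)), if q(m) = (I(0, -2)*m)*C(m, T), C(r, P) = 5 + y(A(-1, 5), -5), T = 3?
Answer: 987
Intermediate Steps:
A(X, h) = 10/7 (A(X, h) = (-2*(-5))/7 = (⅐)*10 = 10/7)
C(r, P) = 24/5 (C(r, P) = 5 + 1/(-5) = 5 - ⅕ = 24/5)
q(m) = -48*m/5 (q(m) = -2*m*(24/5) = -48*m/5)
35*(q(-2) + O(-8, 10)) = 35*(-48/5*(-2) + 9) = 35*(96/5 + 9) = 35*(141/5) = 987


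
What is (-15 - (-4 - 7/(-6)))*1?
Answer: -73/6 ≈ -12.167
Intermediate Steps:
(-15 - (-4 - 7/(-6)))*1 = (-15 - (-4 - 7*(-1)/6))*1 = (-15 - (-4 - 1*(-7/6)))*1 = (-15 - (-4 + 7/6))*1 = (-15 - 1*(-17/6))*1 = (-15 + 17/6)*1 = -73/6*1 = -73/6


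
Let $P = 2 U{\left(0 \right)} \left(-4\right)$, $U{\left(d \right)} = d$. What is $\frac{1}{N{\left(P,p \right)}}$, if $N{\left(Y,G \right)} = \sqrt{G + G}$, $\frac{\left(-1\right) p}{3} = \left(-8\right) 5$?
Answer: $\frac{\sqrt{15}}{60} \approx 0.06455$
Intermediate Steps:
$p = 120$ ($p = - 3 \left(\left(-8\right) 5\right) = \left(-3\right) \left(-40\right) = 120$)
$P = 0$ ($P = 2 \cdot 0 \left(-4\right) = 0 \left(-4\right) = 0$)
$N{\left(Y,G \right)} = \sqrt{2} \sqrt{G}$ ($N{\left(Y,G \right)} = \sqrt{2 G} = \sqrt{2} \sqrt{G}$)
$\frac{1}{N{\left(P,p \right)}} = \frac{1}{\sqrt{2} \sqrt{120}} = \frac{1}{\sqrt{2} \cdot 2 \sqrt{30}} = \frac{1}{4 \sqrt{15}} = \frac{\sqrt{15}}{60}$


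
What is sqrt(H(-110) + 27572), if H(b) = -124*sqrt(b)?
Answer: 2*sqrt(6893 - 31*I*sqrt(110)) ≈ 166.09 - 3.915*I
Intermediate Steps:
sqrt(H(-110) + 27572) = sqrt(-124*I*sqrt(110) + 27572) = sqrt(27572 - 124*I*sqrt(110))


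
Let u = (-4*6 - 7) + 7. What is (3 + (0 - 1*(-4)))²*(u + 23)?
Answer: -49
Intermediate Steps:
u = -24 (u = (-24 - 7) + 7 = -31 + 7 = -24)
(3 + (0 - 1*(-4)))²*(u + 23) = (3 + (0 - 1*(-4)))²*(-24 + 23) = (3 + (0 + 4))²*(-1) = (3 + 4)²*(-1) = 7²*(-1) = 49*(-1) = -49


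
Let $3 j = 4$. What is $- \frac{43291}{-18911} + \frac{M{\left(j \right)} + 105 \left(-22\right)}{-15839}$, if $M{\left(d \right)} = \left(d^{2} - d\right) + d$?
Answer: $\frac{139660265}{57357063} \approx 2.4349$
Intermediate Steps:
$j = \frac{4}{3}$ ($j = \frac{1}{3} \cdot 4 = \frac{4}{3} \approx 1.3333$)
$M{\left(d \right)} = d^{2}$
$- \frac{43291}{-18911} + \frac{M{\left(j \right)} + 105 \left(-22\right)}{-15839} = - \frac{43291}{-18911} + \frac{\left(\frac{4}{3}\right)^{2} + 105 \left(-22\right)}{-15839} = \left(-43291\right) \left(- \frac{1}{18911}\right) + \left(\frac{16}{9} - 2310\right) \left(- \frac{1}{15839}\right) = \frac{43291}{18911} - - \frac{442}{3033} = \frac{43291}{18911} + \frac{442}{3033} = \frac{139660265}{57357063}$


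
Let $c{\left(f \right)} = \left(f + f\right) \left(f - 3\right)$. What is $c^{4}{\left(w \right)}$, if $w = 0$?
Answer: $0$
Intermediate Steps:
$c{\left(f \right)} = 2 f \left(-3 + f\right)$
$c^{4}{\left(w \right)} = \left(2 \cdot 0 \left(-3 + 0\right)\right)^{4} = \left(2 \cdot 0 \left(-3\right)\right)^{4} = 0^{4} = 0$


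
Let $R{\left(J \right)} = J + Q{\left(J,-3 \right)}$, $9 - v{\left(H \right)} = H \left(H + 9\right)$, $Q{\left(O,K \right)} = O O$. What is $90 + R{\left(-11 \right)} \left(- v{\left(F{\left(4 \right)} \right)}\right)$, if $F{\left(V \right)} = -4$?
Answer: $-3100$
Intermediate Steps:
$Q{\left(O,K \right)} = O^{2}$
$v{\left(H \right)} = 9 - H \left(9 + H\right)$ ($v{\left(H \right)} = 9 - H \left(H + 9\right) = 9 - H \left(9 + H\right)$)
$R{\left(J \right)} = J + J^{2}$
$90 + R{\left(-11 \right)} \left(- v{\left(F{\left(4 \right)} \right)}\right) = 90 + - 11 \left(1 - 11\right) \left(- (9 - \left(-4\right)^{2} - -36)\right) = 90 + \left(-11\right) \left(-10\right) \left(- (9 - 16 + 36)\right) = 90 + 110 \left(- (9 - 16 + 36)\right) = 90 + 110 \left(\left(-1\right) 29\right) = 90 + 110 \left(-29\right) = 90 - 3190 = -3100$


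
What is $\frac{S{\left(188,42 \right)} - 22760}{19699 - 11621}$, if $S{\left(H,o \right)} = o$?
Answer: $- \frac{11359}{4039} \approx -2.8123$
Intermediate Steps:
$\frac{S{\left(188,42 \right)} - 22760}{19699 - 11621} = \frac{42 - 22760}{19699 - 11621} = - \frac{22718}{8078} = \left(-22718\right) \frac{1}{8078} = - \frac{11359}{4039}$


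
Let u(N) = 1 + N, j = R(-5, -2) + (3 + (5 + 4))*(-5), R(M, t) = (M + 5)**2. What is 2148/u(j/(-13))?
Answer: 27924/73 ≈ 382.52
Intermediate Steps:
R(M, t) = (5 + M)**2
j = -60 (j = (5 - 5)**2 + (3 + (5 + 4))*(-5) = 0**2 + (3 + 9)*(-5) = 0 + 12*(-5) = 0 - 60 = -60)
2148/u(j/(-13)) = 2148/(1 - 60/(-13)) = 2148/(1 - 60*(-1/13)) = 2148/(1 + 60/13) = 2148/(73/13) = 2148*(13/73) = 27924/73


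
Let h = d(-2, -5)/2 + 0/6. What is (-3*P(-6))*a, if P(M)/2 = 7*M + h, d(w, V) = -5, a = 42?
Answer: 11214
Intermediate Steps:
h = -5/2 (h = -5/2 + 0/6 = -5*½ + 0*(⅙) = -5/2 + 0 = -5/2 ≈ -2.5000)
P(M) = -5 + 14*M (P(M) = 2*(7*M - 5/2) = 2*(-5/2 + 7*M) = -5 + 14*M)
(-3*P(-6))*a = -3*(-5 + 14*(-6))*42 = -3*(-5 - 84)*42 = -3*(-89)*42 = 267*42 = 11214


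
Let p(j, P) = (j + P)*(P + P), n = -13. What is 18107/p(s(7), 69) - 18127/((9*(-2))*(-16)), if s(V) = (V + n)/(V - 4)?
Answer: -27064571/443808 ≈ -60.983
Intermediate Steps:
s(V) = (-13 + V)/(-4 + V) (s(V) = (V - 13)/(V - 4) = (-13 + V)/(-4 + V))
p(j, P) = 2*P*(P + j) (p(j, P) = (P + j)*(2*P) = 2*P*(P + j))
18107/p(s(7), 69) - 18127/((9*(-2))*(-16)) = 18107/((2*69*(69 + (-13 + 7)/(-4 + 7)))) - 18127/((9*(-2))*(-16)) = 18107/((2*69*(69 - 6/3))) - 18127/((-18*(-16))) = 18107/((2*69*(69 + (⅓)*(-6)))) - 18127/288 = 18107/((2*69*(69 - 2))) - 18127*1/288 = 18107/((2*69*67)) - 18127/288 = 18107/9246 - 18127/288 = -27064571/443808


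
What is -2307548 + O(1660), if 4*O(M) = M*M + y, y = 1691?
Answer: -6472901/4 ≈ -1.6182e+6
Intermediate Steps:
O(M) = 1691/4 + M²/4 (O(M) = (M*M + 1691)/4 = (M² + 1691)/4 = (1691 + M²)/4 = 1691/4 + M²/4)
-2307548 + O(1660) = -2307548 + (1691/4 + (¼)*1660²) = -2307548 + (1691/4 + (¼)*2755600) = -2307548 + (1691/4 + 688900) = -2307548 + 2757291/4 = -6472901/4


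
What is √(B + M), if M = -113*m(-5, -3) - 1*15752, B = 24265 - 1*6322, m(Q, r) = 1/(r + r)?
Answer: √79554/6 ≈ 47.009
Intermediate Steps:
m(Q, r) = 1/(2*r)
B = 17943 (B = 24265 - 6322 = 17943)
M = -94399/6 (M = -113/(2*(-3)) - 1*15752 = -113*(-1)/(2*3) - 15752 = -113*(-⅙) - 15752 = 113/6 - 15752 = -94399/6 ≈ -15733.)
√(B + M) = √(17943 - 94399/6) = √(13259/6) = √79554/6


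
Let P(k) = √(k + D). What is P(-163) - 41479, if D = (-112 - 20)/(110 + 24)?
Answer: -41479 + I*√736129/67 ≈ -41479.0 + 12.806*I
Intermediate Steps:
D = -66/67 (D = -132/134 = -132*1/134 = -66/67 ≈ -0.98507)
P(k) = √(-66/67 + k) (P(k) = √(k - 66/67) = √(-66/67 + k))
P(-163) - 41479 = √(-4422 + 4489*(-163))/67 - 41479 = √(-4422 - 731707)/67 - 41479 = √(-736129)/67 - 41479 = (I*√736129)/67 - 41479 = I*√736129/67 - 41479 = -41479 + I*√736129/67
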